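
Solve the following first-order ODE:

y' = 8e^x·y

Separating variables and integrating:
ln|y| = 8e^x + C

General solution: y = Ce^(8e^x)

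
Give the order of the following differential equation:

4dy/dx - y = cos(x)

The order is 1 (highest derivative is of order 1).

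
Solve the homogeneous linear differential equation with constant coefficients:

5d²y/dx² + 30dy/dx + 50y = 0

Characteristic equation: 5r² + 30r + 50 = 0
Divide by 5: r² + 6r + 10 = 0
Roots: r = -3 ± i (complex conjugates)
General solution: y = e^(-3x)(C₁cos(x) + C₂sin(x))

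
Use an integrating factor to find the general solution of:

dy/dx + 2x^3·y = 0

Using integrating factor method:

General solution: y = Ce^(-x^4/2)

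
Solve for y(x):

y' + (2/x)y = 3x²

Using integrating factor method:

General solution: y = (3/5)x^3 + Cx^(-2)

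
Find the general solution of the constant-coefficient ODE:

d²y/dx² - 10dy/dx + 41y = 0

Characteristic equation: r² - 10r + 41 = 0
Roots: r = 5 ± 4i (complex conjugates)
General solution: y = e^(5x)(C₁cos(4x) + C₂sin(4x))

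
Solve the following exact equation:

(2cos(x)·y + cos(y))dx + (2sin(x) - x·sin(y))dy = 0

Verify exactness: ∂M/∂y = ∂N/∂x ✓
Find F(x,y) such that ∂F/∂x = M, ∂F/∂y = N
Solution: 2sin(x)·y + x·cos(y) = C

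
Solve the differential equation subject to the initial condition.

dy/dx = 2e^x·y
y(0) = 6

General solution: y = Ce^(2e^x)
Applying IC y(0) = 6:
Particular solution: y = 6e^(2(e^x - 1))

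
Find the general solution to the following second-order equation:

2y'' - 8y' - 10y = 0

Characteristic equation: 2r² - 8r - 10 = 0
Divide by 2: r² - 4r - 5 = 0
Roots: r = 5, -1 (distinct real)
General solution: y = C₁e^(5x) + C₂e^(-x)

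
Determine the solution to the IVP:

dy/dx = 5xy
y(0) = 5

General solution: y = Ce^(5x²/2)
Applying IC y(0) = 5:
Particular solution: y = 5e^(5x²/2)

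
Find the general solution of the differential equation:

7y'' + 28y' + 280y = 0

Characteristic equation: 7r² + 28r + 280 = 0
Divide by 7: r² + 4r + 40 = 0
Roots: r = -2 ± 6i (complex conjugates)
General solution: y = e^(-2x)(C₁cos(6x) + C₂sin(6x))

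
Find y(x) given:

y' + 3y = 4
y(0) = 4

General solution: y = 4/3 + Ce^(-3x)
Applying y(0) = 4: C = 4 - 4/3 = 8/3
Particular solution: y = 4/3 + (8/3)e^(-3x)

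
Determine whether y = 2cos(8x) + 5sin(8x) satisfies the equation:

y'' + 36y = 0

Verification:
y'' = -128cos(8x) - 320sin(8x)
y'' + 36y ≠ 0 (frequency mismatch: got 64 instead of 36)

No, it is not a solution.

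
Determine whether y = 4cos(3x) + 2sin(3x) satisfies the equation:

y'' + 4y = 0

Verification:
y'' = -36cos(3x) - 18sin(3x)
y'' + 4y ≠ 0 (frequency mismatch: got 9 instead of 4)

No, it is not a solution.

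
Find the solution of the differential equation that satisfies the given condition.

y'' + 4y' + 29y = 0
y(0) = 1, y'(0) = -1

General solution: y = e^(-2x)(C₁cos(5x) + C₂sin(5x))
Complex roots r = -2 ± 5i
Applying ICs: C₁ = 1, C₂ = 1/5
Particular solution: y = e^(-2x)(cos(5x) + (1/5)sin(5x))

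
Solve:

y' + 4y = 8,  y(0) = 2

General solution: y = 2 + Ce^(-4x)
Applying y(0) = 2: C = 2 - 2 = 0
Particular solution: y = 2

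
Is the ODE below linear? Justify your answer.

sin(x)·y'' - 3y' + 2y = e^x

Yes. Linear (y and its derivatives appear to the first power only, no products of y terms)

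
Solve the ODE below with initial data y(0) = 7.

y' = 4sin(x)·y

General solution: y = Ce^(-4cos(x))
Applying IC y(0) = 7:
Particular solution: y = 7e^(4(1-cos(x)))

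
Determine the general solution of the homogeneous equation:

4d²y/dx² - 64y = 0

Characteristic equation: 4r² - 64 = 0
Divide by 4: r² - 16 = 0
Roots: r = 4, -4 (distinct real)
General solution: y = C₁e^(4x) + C₂e^(-4x)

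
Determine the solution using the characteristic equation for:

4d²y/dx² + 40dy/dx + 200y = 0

Characteristic equation: 4r² + 40r + 200 = 0
Divide by 4: r² + 10r + 50 = 0
Roots: r = -5 ± 5i (complex conjugates)
General solution: y = e^(-5x)(C₁cos(5x) + C₂sin(5x))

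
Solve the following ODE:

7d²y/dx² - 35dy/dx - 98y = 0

Characteristic equation: 7r² - 35r - 98 = 0
Divide by 7: r² - 5r - 14 = 0
Roots: r = 7, -2 (distinct real)
General solution: y = C₁e^(7x) + C₂e^(-2x)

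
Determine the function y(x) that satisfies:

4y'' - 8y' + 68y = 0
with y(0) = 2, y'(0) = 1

General solution: y = e^x(C₁cos(4x) + C₂sin(4x))
Complex roots r = 1 ± 4i
Applying ICs: C₁ = 2, C₂ = -1/4
Particular solution: y = e^x(2cos(4x) - (1/4)sin(4x))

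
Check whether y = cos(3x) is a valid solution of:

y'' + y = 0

Verification:
y'' = -9cos(3x)
y'' + y ≠ 0 (frequency mismatch: got 9 instead of 1)

No, it is not a solution.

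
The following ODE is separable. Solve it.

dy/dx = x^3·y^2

Separating variables and integrating:
-1/y = x^4/4 + C

General solution: y^-1 = (-1/4)x^4 + C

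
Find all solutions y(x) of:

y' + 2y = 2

Using integrating factor method:

General solution: y = 1 + Ce^(-2x)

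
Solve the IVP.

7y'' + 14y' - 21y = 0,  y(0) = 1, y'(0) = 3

General solution: y = C₁e^x + C₂e^(-3x)
Applying ICs: C₁ = 3/2, C₂ = -1/2
Particular solution: y = (3/2)e^x - (1/2)e^(-3x)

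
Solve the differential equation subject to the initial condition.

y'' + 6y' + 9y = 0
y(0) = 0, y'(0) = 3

General solution: y = (C₁ + C₂x)e^(-3x)
Repeated root r = -3
Applying ICs: C₁ = 0, C₂ = 3
Particular solution: y = 3xe^(-3x)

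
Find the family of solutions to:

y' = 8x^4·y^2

Separating variables and integrating:
-1/y = 8x^5/5 + C

General solution: y^-1 = (-8/5)x^5 + C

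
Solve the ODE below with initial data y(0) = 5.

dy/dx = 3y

General solution: y = Ce^(3x)
Applying IC y(0) = 5:
Particular solution: y = 5e^(3x)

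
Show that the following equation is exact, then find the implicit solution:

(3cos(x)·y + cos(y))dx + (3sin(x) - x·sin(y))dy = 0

Verify exactness: ∂M/∂y = ∂N/∂x ✓
Find F(x,y) such that ∂F/∂x = M, ∂F/∂y = N
Solution: 3sin(x)·y + x·cos(y) = C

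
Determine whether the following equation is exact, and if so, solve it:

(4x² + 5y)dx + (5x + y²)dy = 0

Verify exactness: ∂M/∂y = ∂N/∂x ✓
Find F(x,y) such that ∂F/∂x = M, ∂F/∂y = N
Solution: 4x³/3 + 5xy + y³/3 = C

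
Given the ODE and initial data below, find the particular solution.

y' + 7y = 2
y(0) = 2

General solution: y = 2/7 + Ce^(-7x)
Applying y(0) = 2: C = 2 - 2/7 = 12/7
Particular solution: y = 2/7 + (12/7)e^(-7x)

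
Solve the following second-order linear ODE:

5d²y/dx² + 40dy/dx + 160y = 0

Characteristic equation: 5r² + 40r + 160 = 0
Divide by 5: r² + 8r + 32 = 0
Roots: r = -4 ± 4i (complex conjugates)
General solution: y = e^(-4x)(C₁cos(4x) + C₂sin(4x))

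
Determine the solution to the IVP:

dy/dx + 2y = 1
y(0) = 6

General solution: y = 1/2 + Ce^(-2x)
Applying y(0) = 6: C = 6 - 1/2 = 11/2
Particular solution: y = 1/2 + (11/2)e^(-2x)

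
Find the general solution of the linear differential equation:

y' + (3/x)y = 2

Using integrating factor method:

General solution: y = (1/2)x + Cx^(-3)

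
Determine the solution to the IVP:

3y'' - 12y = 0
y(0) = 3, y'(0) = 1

General solution: y = C₁e^(2x) + C₂e^(-2x)
Applying ICs: C₁ = 7/4, C₂ = 5/4
Particular solution: y = (7/4)e^(2x) + (5/4)e^(-2x)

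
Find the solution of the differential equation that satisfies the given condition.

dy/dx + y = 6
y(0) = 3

General solution: y = 6 + Ce^(-x)
Applying y(0) = 3: C = 3 - 6 = -3
Particular solution: y = 6 - 3e^(-x)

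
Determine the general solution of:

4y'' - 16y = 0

Characteristic equation: 4r² - 16 = 0
Divide by 4: r² - 4 = 0
Roots: r = 2, -2 (distinct real)
General solution: y = C₁e^(2x) + C₂e^(-2x)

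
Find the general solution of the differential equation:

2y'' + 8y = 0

Characteristic equation: 2r² + 8 = 0
Divide by 2: r² + 4 = 0
Roots: r = ±2i (complex conjugates)
General solution: y = C₁cos(2x) + C₂sin(2x)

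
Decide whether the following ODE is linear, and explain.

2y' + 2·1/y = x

Nonlinear (1/y term)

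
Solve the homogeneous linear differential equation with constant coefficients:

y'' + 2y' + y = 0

Characteristic equation: r² + 2r + 1 = 0
Factored: (r + 1)² = 0
Repeated root: r = -1
General solution: y = (C₁ + C₂x)e^(-x)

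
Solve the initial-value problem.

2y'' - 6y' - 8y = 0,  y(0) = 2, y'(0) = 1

General solution: y = C₁e^(4x) + C₂e^(-x)
Applying ICs: C₁ = 3/5, C₂ = 7/5
Particular solution: y = (3/5)e^(4x) + (7/5)e^(-x)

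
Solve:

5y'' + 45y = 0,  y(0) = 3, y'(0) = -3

General solution: y = C₁cos(3x) + C₂sin(3x)
Complex roots r = ±3i
Applying ICs: C₁ = 3, C₂ = -1
Particular solution: y = 3cos(3x) - sin(3x)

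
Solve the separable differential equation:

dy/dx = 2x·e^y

Separating variables and integrating:
-e^(-y) = x² + C

General solution: y = -ln(C - x²)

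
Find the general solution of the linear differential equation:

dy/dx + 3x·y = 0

Using integrating factor method:

General solution: y = Ce^(-3x^2/2)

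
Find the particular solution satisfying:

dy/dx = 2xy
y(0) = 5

General solution: y = Ce^(x²)
Applying IC y(0) = 5:
Particular solution: y = 5e^(x²)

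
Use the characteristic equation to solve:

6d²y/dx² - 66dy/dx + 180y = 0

Characteristic equation: 6r² - 66r + 180 = 0
Divide by 6: r² - 11r + 30 = 0
Roots: r = 6, 5 (distinct real)
General solution: y = C₁e^(6x) + C₂e^(5x)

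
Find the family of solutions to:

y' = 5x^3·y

Separating variables and integrating:
ln|y| = 5x^4/4 + C

General solution: y = Ce^(5x^4/4)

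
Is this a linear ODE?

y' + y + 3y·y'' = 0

No. Nonlinear (y·y'' term)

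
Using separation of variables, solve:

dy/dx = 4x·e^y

Separating variables and integrating:
-e^(-y) = 2x² + C

General solution: y = -ln(C - 2x²)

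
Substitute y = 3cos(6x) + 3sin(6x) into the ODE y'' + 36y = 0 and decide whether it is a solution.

Verification:
y'' = -108cos(6x) - 108sin(6x)
y'' + 36y = 0 ✓

Yes, it is a solution.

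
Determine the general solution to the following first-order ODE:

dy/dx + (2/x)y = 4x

Using integrating factor method:

General solution: y = x^2 + Cx^(-2)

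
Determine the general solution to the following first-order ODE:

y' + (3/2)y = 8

Using integrating factor method:

General solution: y = 16/3 + Ce^(-3x/2)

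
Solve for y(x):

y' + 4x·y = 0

Using integrating factor method:

General solution: y = Ce^(-2x^2)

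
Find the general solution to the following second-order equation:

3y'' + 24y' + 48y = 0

Characteristic equation: 3r² + 24r + 48 = 0
Divide by 3: r² + 8r + 16 = 0
Factored: (r + 4)² = 0
Repeated root: r = -4
General solution: y = (C₁ + C₂x)e^(-4x)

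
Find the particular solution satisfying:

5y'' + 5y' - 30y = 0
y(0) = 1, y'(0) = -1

General solution: y = C₁e^(2x) + C₂e^(-3x)
Applying ICs: C₁ = 2/5, C₂ = 3/5
Particular solution: y = (2/5)e^(2x) + (3/5)e^(-3x)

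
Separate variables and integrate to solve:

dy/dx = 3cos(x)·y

Separating variables and integrating:
ln|y| = 3sin(x) + C

General solution: y = Ce^(3sin(x))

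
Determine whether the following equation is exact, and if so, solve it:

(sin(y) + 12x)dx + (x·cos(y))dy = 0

Verify exactness: ∂M/∂y = ∂N/∂x ✓
Find F(x,y) such that ∂F/∂x = M, ∂F/∂y = N
Solution: x·sin(y) + 6x² = C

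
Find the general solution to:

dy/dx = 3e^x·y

Separating variables and integrating:
ln|y| = 3e^x + C

General solution: y = Ce^(3e^x)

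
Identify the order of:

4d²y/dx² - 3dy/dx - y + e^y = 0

The order is 2 (highest derivative is of order 2).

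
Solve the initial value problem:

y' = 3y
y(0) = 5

General solution: y = Ce^(3x)
Applying IC y(0) = 5:
Particular solution: y = 5e^(3x)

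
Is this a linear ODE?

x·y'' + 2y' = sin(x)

Yes. Linear (y and its derivatives appear to the first power only, no products of y terms)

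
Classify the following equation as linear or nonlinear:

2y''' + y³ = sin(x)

Nonlinear (y³ term)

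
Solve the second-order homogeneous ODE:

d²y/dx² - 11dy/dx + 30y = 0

Characteristic equation: r² - 11r + 30 = 0
Roots: r = 6, 5 (distinct real)
General solution: y = C₁e^(6x) + C₂e^(5x)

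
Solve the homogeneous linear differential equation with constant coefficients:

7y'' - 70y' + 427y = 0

Characteristic equation: 7r² - 70r + 427 = 0
Divide by 7: r² - 10r + 61 = 0
Roots: r = 5 ± 6i (complex conjugates)
General solution: y = e^(5x)(C₁cos(6x) + C₂sin(6x))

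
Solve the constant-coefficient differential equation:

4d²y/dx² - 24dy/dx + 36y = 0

Characteristic equation: 4r² - 24r + 36 = 0
Divide by 4: r² - 6r + 9 = 0
Factored: (r - 3)² = 0
Repeated root: r = 3
General solution: y = (C₁ + C₂x)e^(3x)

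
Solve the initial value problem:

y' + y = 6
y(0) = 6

General solution: y = 6 + Ce^(-x)
Applying y(0) = 6: C = 6 - 6 = 0
Particular solution: y = 6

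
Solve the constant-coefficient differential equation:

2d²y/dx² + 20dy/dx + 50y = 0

Characteristic equation: 2r² + 20r + 50 = 0
Divide by 2: r² + 10r + 25 = 0
Factored: (r + 5)² = 0
Repeated root: r = -5
General solution: y = (C₁ + C₂x)e^(-5x)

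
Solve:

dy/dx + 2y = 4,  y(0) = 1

General solution: y = 2 + Ce^(-2x)
Applying y(0) = 1: C = 1 - 2 = -1
Particular solution: y = 2 - e^(-2x)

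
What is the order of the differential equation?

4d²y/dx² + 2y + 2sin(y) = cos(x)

The order is 2 (highest derivative is of order 2).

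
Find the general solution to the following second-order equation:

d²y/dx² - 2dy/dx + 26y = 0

Characteristic equation: r² - 2r + 26 = 0
Roots: r = 1 ± 5i (complex conjugates)
General solution: y = e^x(C₁cos(5x) + C₂sin(5x))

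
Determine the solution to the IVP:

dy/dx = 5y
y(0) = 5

General solution: y = Ce^(5x)
Applying IC y(0) = 5:
Particular solution: y = 5e^(5x)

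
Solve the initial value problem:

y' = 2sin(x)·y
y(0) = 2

General solution: y = Ce^(-2cos(x))
Applying IC y(0) = 2:
Particular solution: y = 2e^(2(1-cos(x)))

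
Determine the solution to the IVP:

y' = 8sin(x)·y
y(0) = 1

General solution: y = Ce^(-8cos(x))
Applying IC y(0) = 1:
Particular solution: y = e^(8(1-cos(x)))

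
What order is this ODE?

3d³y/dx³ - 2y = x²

The order is 3 (highest derivative is of order 3).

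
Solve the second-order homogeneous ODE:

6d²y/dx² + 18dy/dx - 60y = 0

Characteristic equation: 6r² + 18r - 60 = 0
Divide by 6: r² + 3r - 10 = 0
Roots: r = 2, -5 (distinct real)
General solution: y = C₁e^(2x) + C₂e^(-5x)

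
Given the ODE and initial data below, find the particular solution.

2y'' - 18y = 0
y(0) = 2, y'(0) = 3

General solution: y = C₁e^(3x) + C₂e^(-3x)
Applying ICs: C₁ = 3/2, C₂ = 1/2
Particular solution: y = (3/2)e^(3x) + (1/2)e^(-3x)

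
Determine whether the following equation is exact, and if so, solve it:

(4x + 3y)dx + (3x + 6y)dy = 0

Verify exactness: ∂M/∂y = ∂N/∂x ✓
Find F(x,y) such that ∂F/∂x = M, ∂F/∂y = N
Solution: 2x² + 3xy + 3y² = C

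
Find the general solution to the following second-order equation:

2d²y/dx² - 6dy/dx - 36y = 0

Characteristic equation: 2r² - 6r - 36 = 0
Divide by 2: r² - 3r - 18 = 0
Roots: r = 6, -3 (distinct real)
General solution: y = C₁e^(6x) + C₂e^(-3x)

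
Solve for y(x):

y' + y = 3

Using integrating factor method:

General solution: y = 3 + Ce^(-x)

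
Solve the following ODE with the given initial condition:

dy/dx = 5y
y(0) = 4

General solution: y = Ce^(5x)
Applying IC y(0) = 4:
Particular solution: y = 4e^(5x)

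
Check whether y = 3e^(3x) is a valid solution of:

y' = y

Verification:
y = 3e^(3x)
y' = 9e^(3x)
But y = 3e^(3x)
y' ≠ y — the derivative does not match

No, it is not a solution.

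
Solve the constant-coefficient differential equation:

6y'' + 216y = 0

Characteristic equation: 6r² + 216 = 0
Divide by 6: r² + 36 = 0
Roots: r = ±6i (complex conjugates)
General solution: y = C₁cos(6x) + C₂sin(6x)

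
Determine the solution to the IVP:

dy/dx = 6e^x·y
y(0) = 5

General solution: y = Ce^(6e^x)
Applying IC y(0) = 5:
Particular solution: y = 5e^(6(e^x - 1))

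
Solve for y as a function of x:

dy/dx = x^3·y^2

Separating variables and integrating:
-1/y = x^4/4 + C

General solution: y^-1 = (-1/4)x^4 + C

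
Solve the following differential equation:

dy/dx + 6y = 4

Using integrating factor method:

General solution: y = 2/3 + Ce^(-6x)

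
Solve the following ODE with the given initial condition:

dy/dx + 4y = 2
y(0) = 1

General solution: y = 1/2 + Ce^(-4x)
Applying y(0) = 1: C = 1 - 1/2 = 1/2
Particular solution: y = 1/2 + (1/2)e^(-4x)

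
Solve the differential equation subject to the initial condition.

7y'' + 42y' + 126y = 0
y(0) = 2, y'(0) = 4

General solution: y = e^(-3x)(C₁cos(3x) + C₂sin(3x))
Complex roots r = -3 ± 3i
Applying ICs: C₁ = 2, C₂ = 10/3
Particular solution: y = e^(-3x)(2cos(3x) + (10/3)sin(3x))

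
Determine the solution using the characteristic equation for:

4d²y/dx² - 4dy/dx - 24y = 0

Characteristic equation: 4r² - 4r - 24 = 0
Divide by 4: r² - r - 6 = 0
Roots: r = 3, -2 (distinct real)
General solution: y = C₁e^(3x) + C₂e^(-2x)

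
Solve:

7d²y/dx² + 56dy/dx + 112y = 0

Characteristic equation: 7r² + 56r + 112 = 0
Divide by 7: r² + 8r + 16 = 0
Factored: (r + 4)² = 0
Repeated root: r = -4
General solution: y = (C₁ + C₂x)e^(-4x)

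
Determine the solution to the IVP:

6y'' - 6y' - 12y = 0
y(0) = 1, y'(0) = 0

General solution: y = C₁e^(2x) + C₂e^(-x)
Applying ICs: C₁ = 1/3, C₂ = 2/3
Particular solution: y = (1/3)e^(2x) + (2/3)e^(-x)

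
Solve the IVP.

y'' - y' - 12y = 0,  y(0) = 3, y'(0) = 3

General solution: y = C₁e^(4x) + C₂e^(-3x)
Applying ICs: C₁ = 12/7, C₂ = 9/7
Particular solution: y = (12/7)e^(4x) + (9/7)e^(-3x)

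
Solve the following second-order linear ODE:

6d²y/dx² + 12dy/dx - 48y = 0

Characteristic equation: 6r² + 12r - 48 = 0
Divide by 6: r² + 2r - 8 = 0
Roots: r = 2, -4 (distinct real)
General solution: y = C₁e^(2x) + C₂e^(-4x)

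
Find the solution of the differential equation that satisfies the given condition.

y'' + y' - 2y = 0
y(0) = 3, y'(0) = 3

General solution: y = C₁e^x + C₂e^(-2x)
Applying ICs: C₁ = 3, C₂ = 0
Particular solution: y = 3e^x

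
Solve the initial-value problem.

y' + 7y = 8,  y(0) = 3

General solution: y = 8/7 + Ce^(-7x)
Applying y(0) = 3: C = 3 - 8/7 = 13/7
Particular solution: y = 8/7 + (13/7)e^(-7x)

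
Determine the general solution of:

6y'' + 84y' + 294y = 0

Characteristic equation: 6r² + 84r + 294 = 0
Divide by 6: r² + 14r + 49 = 0
Factored: (r + 7)² = 0
Repeated root: r = -7
General solution: y = (C₁ + C₂x)e^(-7x)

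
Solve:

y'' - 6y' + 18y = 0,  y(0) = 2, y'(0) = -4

General solution: y = e^(3x)(C₁cos(3x) + C₂sin(3x))
Complex roots r = 3 ± 3i
Applying ICs: C₁ = 2, C₂ = -10/3
Particular solution: y = e^(3x)(2cos(3x) - (10/3)sin(3x))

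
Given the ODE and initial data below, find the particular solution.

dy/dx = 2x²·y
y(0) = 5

General solution: y = Ce^(2x³/3)
Applying IC y(0) = 5:
Particular solution: y = 5e^(2x³/3)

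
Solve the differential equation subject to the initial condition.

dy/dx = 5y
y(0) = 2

General solution: y = Ce^(5x)
Applying IC y(0) = 2:
Particular solution: y = 2e^(5x)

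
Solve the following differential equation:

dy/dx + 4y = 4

Using integrating factor method:

General solution: y = 1 + Ce^(-4x)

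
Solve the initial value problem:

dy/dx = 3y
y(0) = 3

General solution: y = Ce^(3x)
Applying IC y(0) = 3:
Particular solution: y = 3e^(3x)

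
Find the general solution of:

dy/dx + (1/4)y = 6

Using integrating factor method:

General solution: y = 24 + Ce^(-x/4)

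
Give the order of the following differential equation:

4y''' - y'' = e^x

The order is 3 (highest derivative is of order 3).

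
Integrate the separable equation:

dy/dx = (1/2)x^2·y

Separating variables and integrating:
ln|y| = x^3/6 + C

General solution: y = Ce^(x^3/6)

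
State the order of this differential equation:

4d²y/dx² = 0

The order is 2 (highest derivative is of order 2).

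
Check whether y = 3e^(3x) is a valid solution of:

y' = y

Verification:
y = 3e^(3x)
y' = 9e^(3x)
But y = 3e^(3x)
y' ≠ y — the derivative does not match

No, it is not a solution.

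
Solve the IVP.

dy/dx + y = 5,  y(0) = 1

General solution: y = 5 + Ce^(-x)
Applying y(0) = 1: C = 1 - 5 = -4
Particular solution: y = 5 - 4e^(-x)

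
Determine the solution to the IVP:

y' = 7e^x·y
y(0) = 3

General solution: y = Ce^(7e^x)
Applying IC y(0) = 3:
Particular solution: y = 3e^(7(e^x - 1))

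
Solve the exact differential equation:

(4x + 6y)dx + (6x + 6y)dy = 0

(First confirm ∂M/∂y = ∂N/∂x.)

Verify exactness: ∂M/∂y = ∂N/∂x ✓
Find F(x,y) such that ∂F/∂x = M, ∂F/∂y = N
Solution: 2x² + 6xy + 3y² = C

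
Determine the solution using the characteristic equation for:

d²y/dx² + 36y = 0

Characteristic equation: r² + 36 = 0
Roots: r = ±6i (complex conjugates)
General solution: y = C₁cos(6x) + C₂sin(6x)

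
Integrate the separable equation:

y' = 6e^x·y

Separating variables and integrating:
ln|y| = 6e^x + C

General solution: y = Ce^(6e^x)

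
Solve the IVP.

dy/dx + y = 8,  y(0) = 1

General solution: y = 8 + Ce^(-x)
Applying y(0) = 1: C = 1 - 8 = -7
Particular solution: y = 8 - 7e^(-x)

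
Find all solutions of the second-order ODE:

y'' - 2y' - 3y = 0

Characteristic equation: r² - 2r - 3 = 0
Roots: r = 3, -1 (distinct real)
General solution: y = C₁e^(3x) + C₂e^(-x)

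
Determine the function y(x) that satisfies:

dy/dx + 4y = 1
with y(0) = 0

General solution: y = 1/4 + Ce^(-4x)
Applying y(0) = 0: C = 0 - 1/4 = -1/4
Particular solution: y = 1/4 - (1/4)e^(-4x)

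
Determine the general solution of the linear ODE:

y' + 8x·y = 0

Using integrating factor method:

General solution: y = Ce^(-4x^2)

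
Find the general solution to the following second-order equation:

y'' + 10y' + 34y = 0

Characteristic equation: r² + 10r + 34 = 0
Roots: r = -5 ± 3i (complex conjugates)
General solution: y = e^(-5x)(C₁cos(3x) + C₂sin(3x))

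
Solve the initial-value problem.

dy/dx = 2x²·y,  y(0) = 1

General solution: y = Ce^(2x³/3)
Applying IC y(0) = 1:
Particular solution: y = e^(2x³/3)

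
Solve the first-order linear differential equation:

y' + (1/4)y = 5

Using integrating factor method:

General solution: y = 20 + Ce^(-x/4)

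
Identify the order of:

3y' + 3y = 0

The order is 1 (highest derivative is of order 1).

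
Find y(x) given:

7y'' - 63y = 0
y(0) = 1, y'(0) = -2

General solution: y = C₁e^(3x) + C₂e^(-3x)
Applying ICs: C₁ = 1/6, C₂ = 5/6
Particular solution: y = (1/6)e^(3x) + (5/6)e^(-3x)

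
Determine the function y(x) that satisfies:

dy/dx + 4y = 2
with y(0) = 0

General solution: y = 1/2 + Ce^(-4x)
Applying y(0) = 0: C = 0 - 1/2 = -1/2
Particular solution: y = 1/2 - (1/2)e^(-4x)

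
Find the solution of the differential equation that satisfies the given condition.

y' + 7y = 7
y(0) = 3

General solution: y = 1 + Ce^(-7x)
Applying y(0) = 3: C = 3 - 1 = 2
Particular solution: y = 1 + 2e^(-7x)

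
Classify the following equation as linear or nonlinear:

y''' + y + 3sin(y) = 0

Nonlinear (sin(y) is nonlinear in y)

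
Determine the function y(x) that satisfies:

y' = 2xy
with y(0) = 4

General solution: y = Ce^(x²)
Applying IC y(0) = 4:
Particular solution: y = 4e^(x²)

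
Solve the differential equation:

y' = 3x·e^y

Separating variables and integrating:
-e^(-y) = 3x²/2 + C

General solution: y = -ln(C - 3x²/2)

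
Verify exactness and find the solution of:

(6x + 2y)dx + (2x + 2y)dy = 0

Verify exactness: ∂M/∂y = ∂N/∂x ✓
Find F(x,y) such that ∂F/∂x = M, ∂F/∂y = N
Solution: 3x² + 2xy + y² = C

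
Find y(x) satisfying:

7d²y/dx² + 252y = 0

Characteristic equation: 7r² + 252 = 0
Divide by 7: r² + 36 = 0
Roots: r = ±6i (complex conjugates)
General solution: y = C₁cos(6x) + C₂sin(6x)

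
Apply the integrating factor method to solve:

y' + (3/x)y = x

Using integrating factor method:

General solution: y = (1/5)x^2 + Cx^(-3)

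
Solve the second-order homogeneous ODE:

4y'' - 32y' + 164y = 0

Characteristic equation: 4r² - 32r + 164 = 0
Divide by 4: r² - 8r + 41 = 0
Roots: r = 4 ± 5i (complex conjugates)
General solution: y = e^(4x)(C₁cos(5x) + C₂sin(5x))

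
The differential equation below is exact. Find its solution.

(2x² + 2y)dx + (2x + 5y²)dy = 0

Verify exactness: ∂M/∂y = ∂N/∂x ✓
Find F(x,y) such that ∂F/∂x = M, ∂F/∂y = N
Solution: 2x³/3 + 2xy + 5y³/3 = C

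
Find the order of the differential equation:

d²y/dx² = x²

The order is 2 (highest derivative is of order 2).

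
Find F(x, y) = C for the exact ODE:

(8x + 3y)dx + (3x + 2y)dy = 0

Verify exactness: ∂M/∂y = ∂N/∂x ✓
Find F(x,y) such that ∂F/∂x = M, ∂F/∂y = N
Solution: 4x² + 3xy + y² = C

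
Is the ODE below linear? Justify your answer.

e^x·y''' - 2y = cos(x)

Yes. Linear (y and its derivatives appear to the first power only, no products of y terms)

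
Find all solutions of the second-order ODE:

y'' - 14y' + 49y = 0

Characteristic equation: r² - 14r + 49 = 0
Factored: (r - 7)² = 0
Repeated root: r = 7
General solution: y = (C₁ + C₂x)e^(7x)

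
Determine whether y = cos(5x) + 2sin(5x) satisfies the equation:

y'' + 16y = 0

Verification:
y'' = -25cos(5x) - 50sin(5x)
y'' + 16y ≠ 0 (frequency mismatch: got 25 instead of 16)

No, it is not a solution.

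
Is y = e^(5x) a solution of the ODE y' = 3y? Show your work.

Verification:
y = e^(5x)
y' = 5e^(5x)
But 3y = 3e^(5x)
y' ≠ 3y — the derivative does not match

No, it is not a solution.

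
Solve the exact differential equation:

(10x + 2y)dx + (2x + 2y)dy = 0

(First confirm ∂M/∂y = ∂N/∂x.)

Verify exactness: ∂M/∂y = ∂N/∂x ✓
Find F(x,y) such that ∂F/∂x = M, ∂F/∂y = N
Solution: 5x² + 2xy + y² = C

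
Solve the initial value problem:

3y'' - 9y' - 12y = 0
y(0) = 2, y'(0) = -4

General solution: y = C₁e^(4x) + C₂e^(-x)
Applying ICs: C₁ = -2/5, C₂ = 12/5
Particular solution: y = -(2/5)e^(4x) + (12/5)e^(-x)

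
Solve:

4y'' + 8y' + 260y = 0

Characteristic equation: 4r² + 8r + 260 = 0
Divide by 4: r² + 2r + 65 = 0
Roots: r = -1 ± 8i (complex conjugates)
General solution: y = e^(-x)(C₁cos(8x) + C₂sin(8x))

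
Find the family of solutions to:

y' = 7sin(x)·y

Separating variables and integrating:
ln|y| = -7cos(x) + C

General solution: y = Ce^(-7cos(x))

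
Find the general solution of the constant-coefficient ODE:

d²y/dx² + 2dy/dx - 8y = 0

Characteristic equation: r² + 2r - 8 = 0
Roots: r = 2, -4 (distinct real)
General solution: y = C₁e^(2x) + C₂e^(-4x)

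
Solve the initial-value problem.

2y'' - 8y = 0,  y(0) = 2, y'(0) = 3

General solution: y = C₁e^(2x) + C₂e^(-2x)
Applying ICs: C₁ = 7/4, C₂ = 1/4
Particular solution: y = (7/4)e^(2x) + (1/4)e^(-2x)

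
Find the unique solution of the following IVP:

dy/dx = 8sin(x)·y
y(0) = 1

General solution: y = Ce^(-8cos(x))
Applying IC y(0) = 1:
Particular solution: y = e^(8(1-cos(x)))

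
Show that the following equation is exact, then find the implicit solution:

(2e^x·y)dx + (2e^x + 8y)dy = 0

Verify exactness: ∂M/∂y = ∂N/∂x ✓
Find F(x,y) such that ∂F/∂x = M, ∂F/∂y = N
Solution: 2e^x·y + 4y² = C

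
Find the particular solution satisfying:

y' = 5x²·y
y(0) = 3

General solution: y = Ce^(5x³/3)
Applying IC y(0) = 3:
Particular solution: y = 3e^(5x³/3)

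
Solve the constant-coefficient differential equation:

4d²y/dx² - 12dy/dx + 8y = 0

Characteristic equation: 4r² - 12r + 8 = 0
Divide by 4: r² - 3r + 2 = 0
Roots: r = 1, 2 (distinct real)
General solution: y = C₁e^x + C₂e^(2x)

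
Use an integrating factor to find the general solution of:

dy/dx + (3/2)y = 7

Using integrating factor method:

General solution: y = 14/3 + Ce^(-3x/2)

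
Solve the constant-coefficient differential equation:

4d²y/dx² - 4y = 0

Characteristic equation: 4r² - 4 = 0
Divide by 4: r² - 1 = 0
Roots: r = 1, -1 (distinct real)
General solution: y = C₁e^x + C₂e^(-x)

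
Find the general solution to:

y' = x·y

Separating variables and integrating:
ln|y| = x^2/2 + C

General solution: y = Ce^(x^2/2)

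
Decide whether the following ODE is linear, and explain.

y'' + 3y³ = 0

Nonlinear (y³ term)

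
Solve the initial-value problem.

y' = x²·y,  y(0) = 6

General solution: y = Ce^(x³/3)
Applying IC y(0) = 6:
Particular solution: y = 6e^(x³/3)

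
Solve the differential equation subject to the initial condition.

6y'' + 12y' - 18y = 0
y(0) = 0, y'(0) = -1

General solution: y = C₁e^x + C₂e^(-3x)
Applying ICs: C₁ = -1/4, C₂ = 1/4
Particular solution: y = -(1/4)e^x + (1/4)e^(-3x)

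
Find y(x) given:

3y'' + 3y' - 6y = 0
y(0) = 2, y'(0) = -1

General solution: y = C₁e^x + C₂e^(-2x)
Applying ICs: C₁ = 1, C₂ = 1
Particular solution: y = e^x + e^(-2x)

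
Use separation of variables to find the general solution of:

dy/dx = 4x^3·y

Separating variables and integrating:
ln|y| = x^4 + C

General solution: y = Ce^(x^4)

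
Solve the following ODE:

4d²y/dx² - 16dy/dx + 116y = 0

Characteristic equation: 4r² - 16r + 116 = 0
Divide by 4: r² - 4r + 29 = 0
Roots: r = 2 ± 5i (complex conjugates)
General solution: y = e^(2x)(C₁cos(5x) + C₂sin(5x))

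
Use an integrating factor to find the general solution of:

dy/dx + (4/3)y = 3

Using integrating factor method:

General solution: y = 9/4 + Ce^(-4x/3)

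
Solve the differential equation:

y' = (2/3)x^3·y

Separating variables and integrating:
ln|y| = x^4/6 + C

General solution: y = Ce^(x^4/6)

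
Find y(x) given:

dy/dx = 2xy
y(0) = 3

General solution: y = Ce^(x²)
Applying IC y(0) = 3:
Particular solution: y = 3e^(x²)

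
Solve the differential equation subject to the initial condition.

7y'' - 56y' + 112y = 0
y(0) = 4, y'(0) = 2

General solution: y = (C₁ + C₂x)e^(4x)
Repeated root r = 4
Applying ICs: C₁ = 4, C₂ = -14
Particular solution: y = (4 - 14x)e^(4x)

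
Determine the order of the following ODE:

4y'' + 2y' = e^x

The order is 2 (highest derivative is of order 2).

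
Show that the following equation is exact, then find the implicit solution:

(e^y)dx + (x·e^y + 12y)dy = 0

Verify exactness: ∂M/∂y = ∂N/∂x ✓
Find F(x,y) such that ∂F/∂x = M, ∂F/∂y = N
Solution: x·e^y + 6y² = C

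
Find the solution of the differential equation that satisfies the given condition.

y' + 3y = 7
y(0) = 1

General solution: y = 7/3 + Ce^(-3x)
Applying y(0) = 1: C = 1 - 7/3 = -4/3
Particular solution: y = 7/3 - (4/3)e^(-3x)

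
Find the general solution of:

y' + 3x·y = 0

Using integrating factor method:

General solution: y = Ce^(-3x^2/2)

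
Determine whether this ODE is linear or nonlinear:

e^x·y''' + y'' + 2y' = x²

Linear (y and its derivatives appear to the first power only, no products of y terms)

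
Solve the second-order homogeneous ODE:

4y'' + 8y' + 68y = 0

Characteristic equation: 4r² + 8r + 68 = 0
Divide by 4: r² + 2r + 17 = 0
Roots: r = -1 ± 4i (complex conjugates)
General solution: y = e^(-x)(C₁cos(4x) + C₂sin(4x))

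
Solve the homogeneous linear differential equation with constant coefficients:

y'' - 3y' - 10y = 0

Characteristic equation: r² - 3r - 10 = 0
Roots: r = 5, -2 (distinct real)
General solution: y = C₁e^(5x) + C₂e^(-2x)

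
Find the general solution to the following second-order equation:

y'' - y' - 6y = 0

Characteristic equation: r² - r - 6 = 0
Roots: r = 3, -2 (distinct real)
General solution: y = C₁e^(3x) + C₂e^(-2x)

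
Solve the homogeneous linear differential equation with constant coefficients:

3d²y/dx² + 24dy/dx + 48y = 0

Characteristic equation: 3r² + 24r + 48 = 0
Divide by 3: r² + 8r + 16 = 0
Factored: (r + 4)² = 0
Repeated root: r = -4
General solution: y = (C₁ + C₂x)e^(-4x)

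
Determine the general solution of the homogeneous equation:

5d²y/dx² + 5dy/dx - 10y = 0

Characteristic equation: 5r² + 5r - 10 = 0
Divide by 5: r² + r - 2 = 0
Roots: r = 1, -2 (distinct real)
General solution: y = C₁e^x + C₂e^(-2x)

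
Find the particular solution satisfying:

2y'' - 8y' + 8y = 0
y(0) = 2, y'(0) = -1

General solution: y = (C₁ + C₂x)e^(2x)
Repeated root r = 2
Applying ICs: C₁ = 2, C₂ = -5
Particular solution: y = (2 - 5x)e^(2x)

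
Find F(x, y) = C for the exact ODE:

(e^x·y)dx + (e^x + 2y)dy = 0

Verify exactness: ∂M/∂y = ∂N/∂x ✓
Find F(x,y) such that ∂F/∂x = M, ∂F/∂y = N
Solution: e^x·y + y² = C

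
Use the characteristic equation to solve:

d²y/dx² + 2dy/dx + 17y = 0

Characteristic equation: r² + 2r + 17 = 0
Roots: r = -1 ± 4i (complex conjugates)
General solution: y = e^(-x)(C₁cos(4x) + C₂sin(4x))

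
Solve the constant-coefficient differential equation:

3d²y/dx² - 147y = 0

Characteristic equation: 3r² - 147 = 0
Divide by 3: r² - 49 = 0
Roots: r = 7, -7 (distinct real)
General solution: y = C₁e^(7x) + C₂e^(-7x)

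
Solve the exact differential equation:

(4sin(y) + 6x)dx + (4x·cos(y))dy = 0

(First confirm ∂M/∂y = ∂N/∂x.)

Verify exactness: ∂M/∂y = ∂N/∂x ✓
Find F(x,y) such that ∂F/∂x = M, ∂F/∂y = N
Solution: 4x·sin(y) + 3x² = C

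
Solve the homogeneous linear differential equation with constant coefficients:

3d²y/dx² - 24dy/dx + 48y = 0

Characteristic equation: 3r² - 24r + 48 = 0
Divide by 3: r² - 8r + 16 = 0
Factored: (r - 4)² = 0
Repeated root: r = 4
General solution: y = (C₁ + C₂x)e^(4x)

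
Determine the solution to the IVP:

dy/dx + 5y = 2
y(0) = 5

General solution: y = 2/5 + Ce^(-5x)
Applying y(0) = 5: C = 5 - 2/5 = 23/5
Particular solution: y = 2/5 + (23/5)e^(-5x)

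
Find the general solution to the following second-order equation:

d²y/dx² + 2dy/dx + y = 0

Characteristic equation: r² + 2r + 1 = 0
Factored: (r + 1)² = 0
Repeated root: r = -1
General solution: y = (C₁ + C₂x)e^(-x)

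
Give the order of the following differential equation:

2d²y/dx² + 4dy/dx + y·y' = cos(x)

The order is 2 (highest derivative is of order 2).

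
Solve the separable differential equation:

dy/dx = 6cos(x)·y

Separating variables and integrating:
ln|y| = 6sin(x) + C

General solution: y = Ce^(6sin(x))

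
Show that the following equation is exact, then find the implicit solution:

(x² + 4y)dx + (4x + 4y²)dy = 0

Verify exactness: ∂M/∂y = ∂N/∂x ✓
Find F(x,y) such that ∂F/∂x = M, ∂F/∂y = N
Solution: x³/3 + 4xy + 4y³/3 = C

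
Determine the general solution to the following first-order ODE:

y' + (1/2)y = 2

Using integrating factor method:

General solution: y = 4 + Ce^(-x/2)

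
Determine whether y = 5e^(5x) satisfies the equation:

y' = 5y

Verification:
y = 5e^(5x)
y' = 25e^(5x)
5y = 25e^(5x)
y' = 5y ✓

Yes, it is a solution.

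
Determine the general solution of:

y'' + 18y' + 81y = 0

Characteristic equation: r² + 18r + 81 = 0
Factored: (r + 9)² = 0
Repeated root: r = -9
General solution: y = (C₁ + C₂x)e^(-9x)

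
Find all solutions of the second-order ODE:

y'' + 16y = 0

Characteristic equation: r² + 16 = 0
Roots: r = ±4i (complex conjugates)
General solution: y = C₁cos(4x) + C₂sin(4x)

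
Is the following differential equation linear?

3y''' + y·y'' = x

No. Nonlinear (y·y'' term)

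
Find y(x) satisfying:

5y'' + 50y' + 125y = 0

Characteristic equation: 5r² + 50r + 125 = 0
Divide by 5: r² + 10r + 25 = 0
Factored: (r + 5)² = 0
Repeated root: r = -5
General solution: y = (C₁ + C₂x)e^(-5x)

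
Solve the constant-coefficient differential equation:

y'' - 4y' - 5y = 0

Characteristic equation: r² - 4r - 5 = 0
Roots: r = 5, -1 (distinct real)
General solution: y = C₁e^(5x) + C₂e^(-x)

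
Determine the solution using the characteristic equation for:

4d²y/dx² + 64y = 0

Characteristic equation: 4r² + 64 = 0
Divide by 4: r² + 16 = 0
Roots: r = ±4i (complex conjugates)
General solution: y = C₁cos(4x) + C₂sin(4x)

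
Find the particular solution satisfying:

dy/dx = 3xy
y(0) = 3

General solution: y = Ce^(3x²/2)
Applying IC y(0) = 3:
Particular solution: y = 3e^(3x²/2)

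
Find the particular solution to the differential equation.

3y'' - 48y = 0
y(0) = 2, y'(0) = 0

General solution: y = C₁e^(4x) + C₂e^(-4x)
Applying ICs: C₁ = 1, C₂ = 1
Particular solution: y = e^(4x) + e^(-4x)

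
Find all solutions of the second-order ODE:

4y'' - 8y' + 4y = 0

Characteristic equation: 4r² - 8r + 4 = 0
Divide by 4: r² - 2r + 1 = 0
Factored: (r - 1)² = 0
Repeated root: r = 1
General solution: y = (C₁ + C₂x)e^x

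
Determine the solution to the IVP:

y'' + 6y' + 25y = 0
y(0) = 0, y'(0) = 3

General solution: y = e^(-3x)(C₁cos(4x) + C₂sin(4x))
Complex roots r = -3 ± 4i
Applying ICs: C₁ = 0, C₂ = 3/4
Particular solution: y = e^(-3x)((3/4)sin(4x))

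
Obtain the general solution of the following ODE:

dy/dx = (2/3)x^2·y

Separating variables and integrating:
ln|y| = 2x^3/9 + C

General solution: y = Ce^(2x^3/9)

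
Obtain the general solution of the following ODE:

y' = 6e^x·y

Separating variables and integrating:
ln|y| = 6e^x + C

General solution: y = Ce^(6e^x)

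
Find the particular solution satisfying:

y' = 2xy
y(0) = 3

General solution: y = Ce^(x²)
Applying IC y(0) = 3:
Particular solution: y = 3e^(x²)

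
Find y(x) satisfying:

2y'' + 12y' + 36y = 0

Characteristic equation: 2r² + 12r + 36 = 0
Divide by 2: r² + 6r + 18 = 0
Roots: r = -3 ± 3i (complex conjugates)
General solution: y = e^(-3x)(C₁cos(3x) + C₂sin(3x))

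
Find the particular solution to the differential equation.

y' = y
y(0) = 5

General solution: y = Ce^x
Applying IC y(0) = 5:
Particular solution: y = 5e^x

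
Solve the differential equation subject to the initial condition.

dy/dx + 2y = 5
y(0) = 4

General solution: y = 5/2 + Ce^(-2x)
Applying y(0) = 4: C = 4 - 5/2 = 3/2
Particular solution: y = 5/2 + (3/2)e^(-2x)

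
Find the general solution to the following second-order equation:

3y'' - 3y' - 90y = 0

Characteristic equation: 3r² - 3r - 90 = 0
Divide by 3: r² - r - 30 = 0
Roots: r = 6, -5 (distinct real)
General solution: y = C₁e^(6x) + C₂e^(-5x)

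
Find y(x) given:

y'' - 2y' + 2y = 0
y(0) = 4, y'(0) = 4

General solution: y = e^x(C₁cos(x) + C₂sin(x))
Complex roots r = 1 ± i
Applying ICs: C₁ = 4, C₂ = 0
Particular solution: y = e^x(4cos(x))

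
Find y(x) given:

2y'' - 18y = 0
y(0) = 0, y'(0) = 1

General solution: y = C₁e^(3x) + C₂e^(-3x)
Applying ICs: C₁ = 1/6, C₂ = -1/6
Particular solution: y = (1/6)e^(3x) - (1/6)e^(-3x)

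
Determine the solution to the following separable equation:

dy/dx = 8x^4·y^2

Separating variables and integrating:
-1/y = 8x^5/5 + C

General solution: y^-1 = (-8/5)x^5 + C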